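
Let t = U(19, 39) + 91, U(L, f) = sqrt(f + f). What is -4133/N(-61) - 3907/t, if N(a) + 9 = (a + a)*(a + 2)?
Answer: -199219884/4536259 + 3907*sqrt(78)/8203 ≈ -39.711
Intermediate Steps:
U(L, f) = sqrt(2)*sqrt(f) (U(L, f) = sqrt(2*f) = sqrt(2)*sqrt(f))
N(a) = -9 + 2*a*(2 + a) (N(a) = -9 + (a + a)*(a + 2) = -9 + (2*a)*(2 + a) = -9 + 2*a*(2 + a))
t = 91 + sqrt(78) (t = sqrt(2)*sqrt(39) + 91 = sqrt(78) + 91 = 91 + sqrt(78) ≈ 99.832)
-4133/N(-61) - 3907/t = -4133/(-9 + 2*(-61)**2 + 4*(-61)) - 3907/(91 + sqrt(78)) = -4133/(-9 + 2*3721 - 244) - 3907/(91 + sqrt(78)) = -4133/(-9 + 7442 - 244) - 3907/(91 + sqrt(78)) = -4133/7189 - 3907/(91 + sqrt(78))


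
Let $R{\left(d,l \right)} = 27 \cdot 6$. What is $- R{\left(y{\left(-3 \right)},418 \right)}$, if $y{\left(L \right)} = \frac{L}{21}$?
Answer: $-162$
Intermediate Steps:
$y{\left(L \right)} = \frac{L}{21}$ ($y{\left(L \right)} = L \frac{1}{21} = \frac{L}{21}$)
$R{\left(d,l \right)} = 162$
$- R{\left(y{\left(-3 \right)},418 \right)} = \left(-1\right) 162 = -162$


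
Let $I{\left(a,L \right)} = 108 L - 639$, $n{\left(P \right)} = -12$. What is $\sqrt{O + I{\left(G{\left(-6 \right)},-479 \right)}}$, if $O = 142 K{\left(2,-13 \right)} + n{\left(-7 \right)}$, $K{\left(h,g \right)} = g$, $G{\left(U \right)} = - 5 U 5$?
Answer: $i \sqrt{54229} \approx 232.87 i$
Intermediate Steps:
$G{\left(U \right)} = - 25 U$
$O = -1858$ ($O = 142 \left(-13\right) - 12 = -1846 - 12 = -1858$)
$I{\left(a,L \right)} = -639 + 108 L$
$\sqrt{O + I{\left(G{\left(-6 \right)},-479 \right)}} = \sqrt{-1858 + \left(-639 + 108 \left(-479\right)\right)} = \sqrt{-1858 - 52371} = \sqrt{-54229} = i \sqrt{54229}$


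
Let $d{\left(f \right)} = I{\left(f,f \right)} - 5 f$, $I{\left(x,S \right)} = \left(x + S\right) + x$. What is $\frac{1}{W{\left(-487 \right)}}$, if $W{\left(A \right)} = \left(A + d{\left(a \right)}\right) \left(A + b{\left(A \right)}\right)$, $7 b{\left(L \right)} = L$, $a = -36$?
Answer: $\frac{7}{1616840} \approx 4.3294 \cdot 10^{-6}$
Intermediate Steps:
$I{\left(x,S \right)} = S + 2 x$ ($I{\left(x,S \right)} = \left(S + x\right) + x = S + 2 x$)
$d{\left(f \right)} = - 2 f$ ($d{\left(f \right)} = \left(f + 2 f\right) - 5 f = 3 f - 5 f = - 2 f$)
$b{\left(L \right)} = \frac{L}{7}$
$W{\left(A \right)} = \frac{8 A \left(72 + A\right)}{7}$ ($W{\left(A \right)} = \left(A - -72\right) \left(A + \frac{A}{7}\right) = \left(A + 72\right) \frac{8 A}{7} = \left(72 + A\right) \frac{8 A}{7} = \frac{8 A \left(72 + A\right)}{7}$)
$\frac{1}{W{\left(-487 \right)}} = \frac{1}{\frac{8}{7} \left(-487\right) \left(72 - 487\right)} = \frac{1}{\frac{8}{7} \left(-487\right) \left(-415\right)} = \frac{1}{\frac{1616840}{7}} = \frac{7}{1616840}$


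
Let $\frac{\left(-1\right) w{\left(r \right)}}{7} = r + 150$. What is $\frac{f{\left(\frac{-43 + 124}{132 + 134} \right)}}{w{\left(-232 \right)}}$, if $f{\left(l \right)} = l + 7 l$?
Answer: $\frac{162}{38171} \approx 0.0042441$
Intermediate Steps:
$f{\left(l \right)} = 8 l$
$w{\left(r \right)} = -1050 - 7 r$ ($w{\left(r \right)} = - 7 \left(r + 150\right) = - 7 \left(150 + r\right) = -1050 - 7 r$)
$\frac{f{\left(\frac{-43 + 124}{132 + 134} \right)}}{w{\left(-232 \right)}} = \frac{8 \frac{-43 + 124}{132 + 134}}{-1050 - -1624} = \frac{8 \cdot \frac{81}{266}}{-1050 + 1624} = \frac{8 \cdot 81 \cdot \frac{1}{266}}{574} = 8 \cdot \frac{81}{266} \cdot \frac{1}{574} = \frac{324}{133} \cdot \frac{1}{574} = \frac{162}{38171}$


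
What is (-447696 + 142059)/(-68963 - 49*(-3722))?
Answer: -101879/37805 ≈ -2.6949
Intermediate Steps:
(-447696 + 142059)/(-68963 - 49*(-3722)) = -305637/(-68963 + 182378) = -305637/113415 = -305637*1/113415 = -101879/37805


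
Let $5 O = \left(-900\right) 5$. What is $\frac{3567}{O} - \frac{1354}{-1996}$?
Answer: $- \frac{491761}{149700} \approx -3.285$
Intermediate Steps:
$O = -900$ ($O = \frac{\left(-900\right) 5}{5} = \frac{1}{5} \left(-4500\right) = -900$)
$\frac{3567}{O} - \frac{1354}{-1996} = \frac{3567}{-900} - \frac{1354}{-1996} = 3567 \left(- \frac{1}{900}\right) - - \frac{677}{998} = - \frac{1189}{300} + \frac{677}{998} = - \frac{491761}{149700}$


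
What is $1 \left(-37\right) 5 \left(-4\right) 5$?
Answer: $3700$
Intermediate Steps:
$1 \left(-37\right) 5 \left(-4\right) 5 = - 37 \left(\left(-20\right) 5\right) = \left(-37\right) \left(-100\right) = 3700$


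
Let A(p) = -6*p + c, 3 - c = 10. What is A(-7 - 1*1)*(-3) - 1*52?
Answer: -175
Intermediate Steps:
c = -7 (c = 3 - 1*10 = 3 - 10 = -7)
A(p) = -7 - 6*p (A(p) = -6*p - 7 = -7 - 6*p)
A(-7 - 1*1)*(-3) - 1*52 = (-7 - 6*(-7 - 1*1))*(-3) - 1*52 = (-7 - 6*(-7 - 1))*(-3) - 52 = (-7 - 6*(-8))*(-3) - 52 = (-7 + 48)*(-3) - 52 = 41*(-3) - 52 = -123 - 52 = -175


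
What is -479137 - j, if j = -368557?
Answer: -110580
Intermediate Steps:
-479137 - j = -479137 - 1*(-368557) = -479137 + 368557 = -110580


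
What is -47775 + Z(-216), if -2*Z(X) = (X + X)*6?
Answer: -46479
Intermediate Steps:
Z(X) = -6*X (Z(X) = -(X + X)*6/2 = -2*X*6/2 = -6*X)
-47775 + Z(-216) = -47775 - 6*(-216) = -47775 + 1296 = -46479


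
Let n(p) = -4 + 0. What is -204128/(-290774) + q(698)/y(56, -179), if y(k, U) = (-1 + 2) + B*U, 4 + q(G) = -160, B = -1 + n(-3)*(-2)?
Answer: 37906899/45506131 ≈ 0.83301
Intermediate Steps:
n(p) = -4
B = 7 (B = -1 - 4*(-2) = -1 + 8 = 7)
q(G) = -164 (q(G) = -4 - 160 = -164)
y(k, U) = 1 + 7*U (y(k, U) = (-1 + 2) + 7*U = 1 + 7*U)
-204128/(-290774) + q(698)/y(56, -179) = -204128/(-290774) - 164/(1 + 7*(-179)) = -204128*(-1/290774) - 164/(1 - 1253) = 102064/145387 - 164/(-1252) = 102064/145387 - 164*(-1/1252) = 102064/145387 + 41/313 = 37906899/45506131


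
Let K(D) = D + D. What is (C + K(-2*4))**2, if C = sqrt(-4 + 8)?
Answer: 196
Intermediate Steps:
K(D) = 2*D
C = 2 (C = sqrt(4) = 2)
(C + K(-2*4))**2 = (2 + 2*(-2*4))**2 = (2 + 2*(-8))**2 = (2 - 16)**2 = (-14)**2 = 196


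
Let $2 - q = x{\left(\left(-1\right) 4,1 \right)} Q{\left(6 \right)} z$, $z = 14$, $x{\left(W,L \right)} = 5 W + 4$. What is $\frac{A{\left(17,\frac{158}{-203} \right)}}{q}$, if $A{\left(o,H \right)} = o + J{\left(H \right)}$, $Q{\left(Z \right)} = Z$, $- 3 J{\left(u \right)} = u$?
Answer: $\frac{10511}{819714} \approx 0.012823$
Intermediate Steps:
$J{\left(u \right)} = - \frac{u}{3}$
$x{\left(W,L \right)} = 4 + 5 W$
$q = 1346$ ($q = 2 - \left(4 + 5 \left(\left(-1\right) 4\right)\right) 6 \cdot 14 = 2 - \left(4 + 5 \left(-4\right)\right) 6 \cdot 14 = 2 - \left(4 - 20\right) 6 \cdot 14 = 2 - \left(-16\right) 6 \cdot 14 = 2 - \left(-96\right) 14 = 2 - -1344 = 2 + 1344 = 1346$)
$A{\left(o,H \right)} = o - \frac{H}{3}$
$\frac{A{\left(17,\frac{158}{-203} \right)}}{q} = \frac{17 - \frac{158 \frac{1}{-203}}{3}}{1346} = \left(17 - \frac{158 \left(- \frac{1}{203}\right)}{3}\right) \frac{1}{1346} = \left(17 - - \frac{158}{609}\right) \frac{1}{1346} = \left(17 + \frac{158}{609}\right) \frac{1}{1346} = \frac{10511}{609} \cdot \frac{1}{1346} = \frac{10511}{819714}$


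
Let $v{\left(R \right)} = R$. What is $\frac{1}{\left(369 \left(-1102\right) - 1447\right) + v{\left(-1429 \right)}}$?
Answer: $- \frac{1}{409514} \approx -2.4419 \cdot 10^{-6}$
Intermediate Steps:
$\frac{1}{\left(369 \left(-1102\right) - 1447\right) + v{\left(-1429 \right)}} = \frac{1}{\left(369 \left(-1102\right) - 1447\right) - 1429} = \frac{1}{\left(-406638 - 1447\right) - 1429} = \frac{1}{-408085 - 1429} = \frac{1}{-409514} = - \frac{1}{409514}$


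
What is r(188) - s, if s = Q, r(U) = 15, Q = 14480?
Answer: -14465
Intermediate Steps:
s = 14480
r(188) - s = 15 - 1*14480 = 15 - 14480 = -14465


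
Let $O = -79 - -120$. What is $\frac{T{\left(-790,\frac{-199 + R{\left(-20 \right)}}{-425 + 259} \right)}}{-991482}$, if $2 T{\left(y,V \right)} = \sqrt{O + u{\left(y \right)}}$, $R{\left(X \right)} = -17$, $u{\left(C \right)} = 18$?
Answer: $- \frac{\sqrt{59}}{1982964} \approx -3.8736 \cdot 10^{-6}$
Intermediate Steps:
$O = 41$ ($O = -79 + 120 = 41$)
$T{\left(y,V \right)} = \frac{\sqrt{59}}{2}$ ($T{\left(y,V \right)} = \frac{\sqrt{41 + 18}}{2} = \frac{\sqrt{59}}{2}$)
$\frac{T{\left(-790,\frac{-199 + R{\left(-20 \right)}}{-425 + 259} \right)}}{-991482} = \frac{\frac{1}{2} \sqrt{59}}{-991482} = \frac{\sqrt{59}}{2} \left(- \frac{1}{991482}\right) = - \frac{\sqrt{59}}{1982964}$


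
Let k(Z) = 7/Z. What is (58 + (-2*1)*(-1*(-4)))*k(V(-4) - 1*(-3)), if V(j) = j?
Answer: -350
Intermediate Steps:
(58 + (-2*1)*(-1*(-4)))*k(V(-4) - 1*(-3)) = (58 + (-2*1)*(-1*(-4)))*(7/(-4 - 1*(-3))) = (58 - 2*4)*(7/(-4 + 3)) = (58 - 8)*(7/(-1)) = 50*(7*(-1)) = 50*(-7) = -350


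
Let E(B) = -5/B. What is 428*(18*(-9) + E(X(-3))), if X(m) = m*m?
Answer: -626164/9 ≈ -69574.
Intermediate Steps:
X(m) = m²
428*(18*(-9) + E(X(-3))) = 428*(18*(-9) - 5/((-3)²)) = 428*(-162 - 5/9) = 428*(-1463/9) = -626164/9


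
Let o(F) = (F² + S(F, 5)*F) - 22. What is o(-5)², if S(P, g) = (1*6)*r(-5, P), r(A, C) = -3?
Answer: 8649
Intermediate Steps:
S(P, g) = -18 (S(P, g) = (1*6)*(-3) = 6*(-3) = -18)
o(F) = -22 + F² - 18*F (o(F) = (F² - 18*F) - 22 = -22 + F² - 18*F)
o(-5)² = (-22 + (-5)² - 18*(-5))² = (-22 + 25 + 90)² = 93² = 8649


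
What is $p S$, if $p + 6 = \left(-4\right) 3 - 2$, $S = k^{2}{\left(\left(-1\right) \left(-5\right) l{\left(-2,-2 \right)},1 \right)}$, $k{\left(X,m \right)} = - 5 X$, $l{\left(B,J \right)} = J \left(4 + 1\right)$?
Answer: $-1250000$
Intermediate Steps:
$l{\left(B,J \right)} = 5 J$ ($l{\left(B,J \right)} = J 5 = 5 J$)
$S = 62500$ ($S = \left(- 5 \left(-1\right) \left(-5\right) 5 \left(-2\right)\right)^{2} = \left(- 5 \cdot 5 \left(-10\right)\right)^{2} = \left(\left(-5\right) \left(-50\right)\right)^{2} = 250^{2} = 62500$)
$p = -20$ ($p = -6 - 14 = -20$)
$p S = \left(-20\right) 62500 = -1250000$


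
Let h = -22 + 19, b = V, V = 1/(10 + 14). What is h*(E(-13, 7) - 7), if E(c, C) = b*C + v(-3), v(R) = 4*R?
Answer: 449/8 ≈ 56.125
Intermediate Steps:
V = 1/24 ≈ 0.041667
b = 1/24 ≈ 0.041667
h = -3
E(c, C) = -12 + C/24 (E(c, C) = C/24 + 4*(-3) = C/24 - 12 = -12 + C/24)
h*(E(-13, 7) - 7) = -3*((-12 + (1/24)*7) - 7) = -3*((-12 + 7/24) - 7) = -3*(-281/24 - 7) = -3*(-449/24) = 449/8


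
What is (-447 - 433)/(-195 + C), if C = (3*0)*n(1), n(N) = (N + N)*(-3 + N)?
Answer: 176/39 ≈ 4.5128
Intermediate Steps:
n(N) = 2*N*(-3 + N) (n(N) = (2*N)*(-3 + N) = 2*N*(-3 + N))
C = 0 (C = (3*0)*(2*1*(-3 + 1)) = 0*(2*1*(-2)) = 0*(-4) = 0)
(-447 - 433)/(-195 + C) = (-447 - 433)/(-195 + 0) = -880/(-195) = -880*(-1/195) = 176/39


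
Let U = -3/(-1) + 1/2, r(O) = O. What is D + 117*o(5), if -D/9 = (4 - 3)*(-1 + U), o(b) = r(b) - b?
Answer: -45/2 ≈ -22.500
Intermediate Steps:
U = 7/2 (U = -3*(-1) + 1*(½) = 3 + ½ = 7/2 ≈ 3.5000)
o(b) = 0 (o(b) = b - b = 0)
D = -45/2 (D = -9*(4 - 3)*(-1 + 7/2) = -9*5/2 = -45/2 ≈ -22.500)
D + 117*o(5) = -45/2 + 117*0 = -45/2 + 0 = -45/2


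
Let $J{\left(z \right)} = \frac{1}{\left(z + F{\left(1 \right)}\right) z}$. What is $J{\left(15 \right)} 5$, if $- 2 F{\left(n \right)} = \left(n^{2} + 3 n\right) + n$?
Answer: $\frac{2}{75} \approx 0.026667$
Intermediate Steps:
$F{\left(n \right)} = - 2 n - \frac{n^{2}}{2}$ ($F{\left(n \right)} = - \frac{\left(n^{2} + 3 n\right) + n}{2} = - \frac{n^{2} + 4 n}{2} = - 2 n - \frac{n^{2}}{2}$)
$J{\left(z \right)} = \frac{1}{z \left(- \frac{5}{2} + z\right)}$ ($J{\left(z \right)} = \frac{1}{\left(z - \frac{4 + 1}{2}\right) z} = \frac{1}{\left(z - \frac{1}{2} \cdot 5\right) z} = \frac{1}{\left(z - \frac{5}{2}\right) z} = \frac{1}{\left(- \frac{5}{2} + z\right) z} = \frac{1}{z \left(- \frac{5}{2} + z\right)}$)
$J{\left(15 \right)} 5 = \frac{2}{15 \left(-5 + 2 \cdot 15\right)} 5 = 2 \cdot \frac{1}{15} \frac{1}{-5 + 30} \cdot 5 = 2 \cdot \frac{1}{15} \cdot \frac{1}{25} \cdot 5 = \frac{2}{375} \cdot 5 = \frac{2}{75}$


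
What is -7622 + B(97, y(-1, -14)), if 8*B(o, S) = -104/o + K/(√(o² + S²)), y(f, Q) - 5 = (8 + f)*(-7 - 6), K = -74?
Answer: -739347/97 - 37*√16805/67220 ≈ -7622.2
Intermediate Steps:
y(f, Q) = -99 - 13*f (y(f, Q) = 5 + (8 + f)*(-7 - 6) = 5 + (8 + f)*(-13) = 5 + (-104 - 13*f) = -99 - 13*f)
B(o, S) = -13/o - 37/(4*√(S² + o²)) (B(o, S) = (-104/o - 74/√(o² + S²))/8 = (-104/o - 74/√(S² + o²))/8 = -13/o - 37/(4*√(S² + o²)))
-7622 + B(97, y(-1, -14)) = -7622 + (-13/97 - 37/(4*√((-99 - 13*(-1))² + 97²))) = -7622 + (-13*1/97 - 37/(4*√((-99 + 13)² + 9409))) = -7622 + (-13/97 - 37/(4*√((-86)² + 9409))) = -7622 + (-13/97 - 37/(4*√(7396 + 9409))) = -7622 + (-13/97 - 37*√16805/67220) = -739347/97 - 37*√16805/67220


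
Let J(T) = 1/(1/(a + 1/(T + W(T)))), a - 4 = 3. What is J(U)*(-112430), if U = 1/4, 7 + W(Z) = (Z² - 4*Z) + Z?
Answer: -91855310/119 ≈ -7.7189e+5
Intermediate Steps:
a = 7 (a = 4 + 3 = 7)
W(Z) = -7 + Z² - 3*Z (W(Z) = -7 + ((Z² - 4*Z) + Z) = -7 + (Z² - 3*Z) = -7 + Z² - 3*Z)
U = ¼ (U = 1*(¼) = ¼ ≈ 0.25000)
J(T) = 7 + 1/(-7 + T² - 2*T) (J(T) = 1/(1/(7 + 1/(T + (-7 + T² - 3*T)))) = 1/(1/(7 + 1/(-7 + T² - 2*T))) = 7 + 1/(-7 + T² - 2*T))
J(U)*(-112430) = ((48 - 7*(¼)² + 14*(¼))/(7 - (¼)² + 2*(¼)))*(-112430) = ((48 - 7*1/16 + 7/2)/(7 - 1*1/16 + ½))*(-112430) = ((48 - 7/16 + 7/2)/(7 - 1/16 + ½))*(-112430) = ((817/16)/(119/16))*(-112430) = ((16/119)*(817/16))*(-112430) = (817/119)*(-112430) = -91855310/119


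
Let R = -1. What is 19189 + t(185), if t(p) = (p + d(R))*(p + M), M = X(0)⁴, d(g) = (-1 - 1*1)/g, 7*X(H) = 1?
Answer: 129135571/2401 ≈ 53784.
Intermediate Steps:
X(H) = ⅐ (X(H) = (⅐)*1 = ⅐)
d(g) = -2/g (d(g) = (-1 - 1)/g = -2/g)
M = 1/2401 (M = (⅐)⁴ = 1/2401 ≈ 0.00041649)
t(p) = (2 + p)*(1/2401 + p) (t(p) = (p - 2/(-1))*(p + 1/2401) = (p - 2*(-1))*(1/2401 + p) = (p + 2)*(1/2401 + p) = (2 + p)*(1/2401 + p))
19189 + t(185) = 19189 + (2/2401 + 185² + (4803/2401)*185) = 19189 + (2/2401 + 34225 + 888555/2401) = 19189 + 83062782/2401 = 129135571/2401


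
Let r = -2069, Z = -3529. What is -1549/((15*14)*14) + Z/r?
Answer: 7170379/6082860 ≈ 1.1788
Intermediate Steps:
-1549/((15*14)*14) + Z/r = -1549/((15*14)*14) - 3529/(-2069) = -1549/(210*14) - 3529*(-1/2069) = -1549/2940 + 3529/2069 = 7170379/6082860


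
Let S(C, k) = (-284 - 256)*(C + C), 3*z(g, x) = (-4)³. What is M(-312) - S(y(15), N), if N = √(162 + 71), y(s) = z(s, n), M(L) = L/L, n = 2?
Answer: -23039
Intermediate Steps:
M(L) = 1
z(g, x) = -64/3 (z(g, x) = (⅓)*(-4)³ = (⅓)*(-64) = -64/3)
y(s) = -64/3
N = √233 ≈ 15.264
S(C, k) = -1080*C
M(-312) - S(y(15), N) = 1 - (-1080)*(-64)/3 = 1 - 1*23040 = 1 - 23040 = -23039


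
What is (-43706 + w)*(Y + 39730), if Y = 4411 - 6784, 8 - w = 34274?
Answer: -2912800004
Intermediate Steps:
w = -34266 (w = 8 - 1*34274 = 8 - 34274 = -34266)
Y = -2373
(-43706 + w)*(Y + 39730) = (-43706 - 34266)*(-2373 + 39730) = -77972*37357 = -2912800004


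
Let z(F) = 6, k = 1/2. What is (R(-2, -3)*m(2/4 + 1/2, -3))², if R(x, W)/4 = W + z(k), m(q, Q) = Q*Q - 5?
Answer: 2304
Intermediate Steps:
k = ½ ≈ 0.50000
m(q, Q) = -5 + Q² (m(q, Q) = Q² - 5 = -5 + Q²)
R(x, W) = 24 + 4*W (R(x, W) = 4*(W + 6) = 4*(6 + W) = 24 + 4*W)
(R(-2, -3)*m(2/4 + 1/2, -3))² = ((24 + 4*(-3))*(-5 + (-3)²))² = ((24 - 12)*(-5 + 9))² = (12*4)² = 48² = 2304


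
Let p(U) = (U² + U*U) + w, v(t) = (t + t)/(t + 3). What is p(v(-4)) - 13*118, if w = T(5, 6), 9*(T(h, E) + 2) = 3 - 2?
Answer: -12671/9 ≈ -1407.9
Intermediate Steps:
T(h, E) = -17/9 (T(h, E) = -2 + (3 - 2)/9 = -2 + (⅑)*1 = -2 + ⅑ = -17/9)
w = -17/9 ≈ -1.8889
v(t) = 2*t/(3 + t) (v(t) = (2*t)/(3 + t) = 2*t/(3 + t))
p(U) = -17/9 + 2*U² (p(U) = (U² + U*U) - 17/9 = (U² + U²) - 17/9 = 2*U² - 17/9 = -17/9 + 2*U²)
p(v(-4)) - 13*118 = (-17/9 + 2*(2*(-4)/(3 - 4))²) - 13*118 = (-17/9 + 2*(2*(-4)/(-1))²) - 1534 = (-17/9 + 2*(2*(-4)*(-1))²) - 1534 = (-17/9 + 2*8²) - 1534 = (-17/9 + 2*64) - 1534 = (-17/9 + 128) - 1534 = 1135/9 - 1534 = -12671/9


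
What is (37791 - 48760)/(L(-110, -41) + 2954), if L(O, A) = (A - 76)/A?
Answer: -449729/121231 ≈ -3.7097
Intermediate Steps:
L(O, A) = (-76 + A)/A
(37791 - 48760)/(L(-110, -41) + 2954) = (37791 - 48760)/((-76 - 41)/(-41) + 2954) = -10969/(-1/41*(-117) + 2954) = -10969/(117/41 + 2954) = -10969/121231/41 = -10969*41/121231 = -449729/121231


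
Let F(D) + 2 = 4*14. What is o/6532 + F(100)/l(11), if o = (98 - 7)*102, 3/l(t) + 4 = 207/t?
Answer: 9633495/35926 ≈ 268.15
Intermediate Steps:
l(t) = 3/(-4 + 207/t)
F(D) = 54 (F(D) = -2 + 4*14 = -2 + 56 = 54)
o = 9282 (o = 91*102 = 9282)
o/6532 + F(100)/l(11) = 9282/6532 + 54/((-3*11/(-207 + 4*11))) = 9282*(1/6532) + 54/((-3*11/(-207 + 44))) = 4641/3266 + 54/((-3*11/(-163))) = 4641/3266 + 54/((-3*11*(-1/163))) = 4641/3266 + 54/(33/163) = 4641/3266 + 54*(163/33) = 4641/3266 + 2934/11 = 9633495/35926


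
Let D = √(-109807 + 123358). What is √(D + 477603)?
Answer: √(477603 + √13551) ≈ 691.17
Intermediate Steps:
D = √13551 ≈ 116.41
√(D + 477603) = √(√13551 + 477603) = √(477603 + √13551)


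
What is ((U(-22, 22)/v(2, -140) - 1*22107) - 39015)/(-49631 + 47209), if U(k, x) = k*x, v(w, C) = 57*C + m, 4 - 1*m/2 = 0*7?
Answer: 121816025/4827046 ≈ 25.236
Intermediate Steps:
m = 8 (m = 8 - 0*7 = 8 - 2*0 = 8 + 0 = 8)
v(w, C) = 8 + 57*C (v(w, C) = 57*C + 8 = 8 + 57*C)
((U(-22, 22)/v(2, -140) - 1*22107) - 39015)/(-49631 + 47209) = (((-22*22)/(8 + 57*(-140)) - 1*22107) - 39015)/(-49631 + 47209) = ((-484/(8 - 7980) - 22107) - 39015)/(-2422) = ((-484/(-7972) - 22107) - 39015)*(-1/2422) = ((-484*(-1/7972) - 22107) - 39015)*(-1/2422) = ((121/1993 - 22107) - 39015)*(-1/2422) = (-44059130/1993 - 39015)*(-1/2422) = -121816025/1993*(-1/2422) = 121816025/4827046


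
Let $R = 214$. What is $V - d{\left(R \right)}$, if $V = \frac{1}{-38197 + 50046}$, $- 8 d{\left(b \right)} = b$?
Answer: $\frac{1267847}{47396} \approx 26.75$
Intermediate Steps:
$d{\left(b \right)} = - \frac{b}{8}$
$V = \frac{1}{11849} \approx 8.4395 \cdot 10^{-5}$
$V - d{\left(R \right)} = \frac{1}{11849} - \left(- \frac{1}{8}\right) 214 = \frac{1}{11849} - - \frac{107}{4} = \frac{1}{11849} + \frac{107}{4} = \frac{1267847}{47396}$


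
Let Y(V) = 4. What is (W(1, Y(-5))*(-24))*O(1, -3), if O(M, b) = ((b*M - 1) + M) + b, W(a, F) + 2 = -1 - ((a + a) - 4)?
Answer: -144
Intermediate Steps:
W(a, F) = 1 - 2*a (W(a, F) = -2 + (-1 - ((a + a) - 4)) = -2 + (-1 - (2*a - 4)) = -2 + (-1 - (-4 + 2*a)) = -2 + (-1 + (4 - 2*a)) = -2 + (3 - 2*a) = 1 - 2*a)
O(M, b) = -1 + M + b + M*b (O(M, b) = ((M*b - 1) + M) + b = ((-1 + M*b) + M) + b = (-1 + M + M*b) + b = -1 + M + b + M*b)
(W(1, Y(-5))*(-24))*O(1, -3) = ((1 - 2*1)*(-24))*(-1 + 1 - 3 + 1*(-3)) = ((1 - 2)*(-24))*(-1 + 1 - 3 - 3) = -1*(-24)*(-6) = 24*(-6) = -144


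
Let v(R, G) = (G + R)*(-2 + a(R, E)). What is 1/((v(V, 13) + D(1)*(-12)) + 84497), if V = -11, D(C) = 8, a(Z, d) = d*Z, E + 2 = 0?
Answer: 1/84441 ≈ 1.1843e-5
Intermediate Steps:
E = -2 (E = -2 + 0 = -2)
a(Z, d) = Z*d
v(R, G) = (-2 - 2*R)*(G + R) (v(R, G) = (G + R)*(-2 + R*(-2)) = (G + R)*(-2 - 2*R) = (-2 - 2*R)*(G + R))
1/((v(V, 13) + D(1)*(-12)) + 84497) = 1/(((-2*13 - 2*(-11) - 2*(-11)² - 2*13*(-11)) + 8*(-12)) + 84497) = 1/(((-26 + 22 - 2*121 + 286) - 96) + 84497) = 1/(((-26 + 22 - 242 + 286) - 96) + 84497) = 1/((40 - 96) + 84497) = 1/(-56 + 84497) = 1/84441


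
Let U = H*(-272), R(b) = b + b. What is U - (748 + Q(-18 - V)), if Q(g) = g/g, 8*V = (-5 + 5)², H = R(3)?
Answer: -2381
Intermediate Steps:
R(b) = 2*b
H = 6 (H = 2*3 = 6)
V = 0 (V = (-5 + 5)²/8 = (⅛)*0² = (⅛)*0 = 0)
Q(g) = 1
U = -1632 (U = 6*(-272) = -1632)
U - (748 + Q(-18 - V)) = -1632 - (748 + 1) = -1632 - 1*749 = -1632 - 749 = -2381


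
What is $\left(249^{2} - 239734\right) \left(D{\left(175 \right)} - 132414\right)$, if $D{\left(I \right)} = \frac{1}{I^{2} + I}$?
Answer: $\frac{724857593651867}{30800} \approx 2.3534 \cdot 10^{10}$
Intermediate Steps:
$D{\left(I \right)} = \frac{1}{I + I^{2}}$
$\left(249^{2} - 239734\right) \left(D{\left(175 \right)} - 132414\right) = \left(249^{2} - 239734\right) \left(\frac{1}{175 \left(1 + 175\right)} - 132414\right) = \left(62001 - 239734\right) \left(\frac{1}{175 \cdot 176} - 132414\right) = - 177733 \left(\frac{1}{175} \cdot \frac{1}{176} - 132414\right) = - 177733 \left(\frac{1}{30800} - 132414\right) = \left(-177733\right) \left(- \frac{4078351199}{30800}\right) = \frac{724857593651867}{30800}$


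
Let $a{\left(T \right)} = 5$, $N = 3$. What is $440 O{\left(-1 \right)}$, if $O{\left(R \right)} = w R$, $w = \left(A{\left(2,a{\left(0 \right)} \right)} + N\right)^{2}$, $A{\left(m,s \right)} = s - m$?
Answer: $-15840$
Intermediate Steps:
$w = 36$ ($w = \left(\left(5 - 2\right) + 3\right)^{2} = \left(3 + 3\right)^{2} = 6^{2} = 36$)
$O{\left(R \right)} = 36 R$
$440 O{\left(-1 \right)} = 440 \cdot 36 \left(-1\right) = 440 \left(-36\right) = -15840$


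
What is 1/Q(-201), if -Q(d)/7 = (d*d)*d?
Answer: 1/56844207 ≈ 1.7592e-8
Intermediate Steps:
Q(d) = -7*d³ (Q(d) = -7*d*d*d = -7*d²*d = -7*d³)
1/Q(-201) = 1/(-7*(-201)³) = 1/(-7*(-8120601)) = 1/56844207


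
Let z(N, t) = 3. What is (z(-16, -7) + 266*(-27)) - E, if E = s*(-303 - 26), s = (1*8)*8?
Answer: 13877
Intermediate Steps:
s = 64 (s = 8*8 = 64)
E = -21056 (E = 64*(-303 - 26) = 64*(-329) = -21056)
(z(-16, -7) + 266*(-27)) - E = (3 + 266*(-27)) - 1*(-21056) = (3 - 7182) + 21056 = -7179 + 21056 = 13877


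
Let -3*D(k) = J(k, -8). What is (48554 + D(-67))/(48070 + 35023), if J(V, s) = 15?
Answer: 48549/83093 ≈ 0.58427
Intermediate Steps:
D(k) = -5 (D(k) = -⅓*15 = -5)
(48554 + D(-67))/(48070 + 35023) = (48554 - 5)/(48070 + 35023) = 48549/83093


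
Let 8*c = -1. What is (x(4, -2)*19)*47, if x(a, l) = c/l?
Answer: 893/16 ≈ 55.813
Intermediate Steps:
c = -⅛ (c = (⅛)*(-1) = -⅛ ≈ -0.12500)
x(a, l) = -1/(8*l)
(x(4, -2)*19)*47 = (-⅛/(-2)*19)*47 = (-⅛*(-½)*19)*47 = ((1/16)*19)*47 = (19/16)*47 = 893/16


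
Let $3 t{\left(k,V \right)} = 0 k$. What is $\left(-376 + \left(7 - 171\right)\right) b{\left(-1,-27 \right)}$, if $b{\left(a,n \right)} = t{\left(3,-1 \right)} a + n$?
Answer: $14580$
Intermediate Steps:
$t{\left(k,V \right)} = 0$ ($t{\left(k,V \right)} = \frac{0 k}{3} = \frac{1}{3} \cdot 0 = 0$)
$b{\left(a,n \right)} = n$ ($b{\left(a,n \right)} = 0 a + n = 0 + n = n$)
$\left(-376 + \left(7 - 171\right)\right) b{\left(-1,-27 \right)} = \left(-376 + \left(7 - 171\right)\right) \left(-27\right) = \left(-376 - 164\right) \left(-27\right) = \left(-540\right) \left(-27\right) = 14580$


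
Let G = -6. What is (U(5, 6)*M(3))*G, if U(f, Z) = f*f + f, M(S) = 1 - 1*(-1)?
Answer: -360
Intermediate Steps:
M(S) = 2 (M(S) = 1 + 1 = 2)
U(f, Z) = f + f² (U(f, Z) = f² + f = f + f²)
(U(5, 6)*M(3))*G = ((5*(1 + 5))*2)*(-6) = ((5*6)*2)*(-6) = (30*2)*(-6) = 60*(-6) = -360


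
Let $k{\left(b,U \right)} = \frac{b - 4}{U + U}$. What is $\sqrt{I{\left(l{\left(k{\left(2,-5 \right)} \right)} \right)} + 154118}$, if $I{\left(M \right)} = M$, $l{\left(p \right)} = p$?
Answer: $\frac{\sqrt{3852955}}{5} \approx 392.58$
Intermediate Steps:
$k{\left(b,U \right)} = \frac{-4 + b}{2 U}$
$\sqrt{I{\left(l{\left(k{\left(2,-5 \right)} \right)} \right)} + 154118} = \sqrt{\frac{-4 + 2}{2 \left(-5\right)} + 154118} = \sqrt{\frac{1}{2} \left(- \frac{1}{5}\right) \left(-2\right) + 154118} = \sqrt{\frac{1}{5} + 154118} = \sqrt{\frac{770591}{5}} = \frac{\sqrt{3852955}}{5}$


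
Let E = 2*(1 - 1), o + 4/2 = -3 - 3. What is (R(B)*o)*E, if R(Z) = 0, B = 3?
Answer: 0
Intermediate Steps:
o = -8 (o = -2 + (-3 - 3) = -2 - 6 = -8)
E = 0 (E = 2*0 = 0)
(R(B)*o)*E = (0*(-8))*0 = 0*0 = 0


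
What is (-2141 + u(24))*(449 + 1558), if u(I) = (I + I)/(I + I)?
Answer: -4294980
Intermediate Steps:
u(I) = 1 (u(I) = (2*I)/((2*I)) = (2*I)*(1/(2*I)) = 1)
(-2141 + u(24))*(449 + 1558) = (-2141 + 1)*(449 + 1558) = -2140*2007 = -4294980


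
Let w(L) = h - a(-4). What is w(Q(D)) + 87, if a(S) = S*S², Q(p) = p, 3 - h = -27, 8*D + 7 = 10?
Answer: 181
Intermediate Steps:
D = 3/8 (D = -7/8 + (⅛)*10 = -7/8 + 5/4 = 3/8 ≈ 0.37500)
h = 30 (h = 3 - 1*(-27) = 3 + 27 = 30)
a(S) = S³
w(L) = 94 (w(L) = 30 - 1*(-4)³ = 30 - 1*(-64) = 30 + 64 = 94)
w(Q(D)) + 87 = 94 + 87 = 181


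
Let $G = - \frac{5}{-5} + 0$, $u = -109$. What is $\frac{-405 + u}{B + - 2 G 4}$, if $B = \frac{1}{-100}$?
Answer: $\frac{51400}{801} \approx 64.17$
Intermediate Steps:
$G = 1$ ($G = \left(-5\right) \left(- \frac{1}{5}\right) + 0 = 1 + 0 = 1$)
$B = - \frac{1}{100} \approx -0.01$
$\frac{-405 + u}{B + - 2 G 4} = \frac{-405 - 109}{- \frac{1}{100} + \left(-2\right) 1 \cdot 4} = - \frac{514}{- \frac{1}{100} - 8} = - \frac{514}{- \frac{801}{100}} = \left(-514\right) \left(- \frac{100}{801}\right) = \frac{51400}{801}$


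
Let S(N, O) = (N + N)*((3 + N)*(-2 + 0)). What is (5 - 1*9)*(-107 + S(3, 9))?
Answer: 716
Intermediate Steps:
S(N, O) = 2*N*(-6 - 2*N) (S(N, O) = (2*N)*((3 + N)*(-2)) = (2*N)*(-6 - 2*N) = 2*N*(-6 - 2*N))
(5 - 1*9)*(-107 + S(3, 9)) = (5 - 1*9)*(-107 - 4*3*(3 + 3)) = (5 - 9)*(-107 - 4*3*6) = -4*(-107 - 72) = -4*(-179) = 716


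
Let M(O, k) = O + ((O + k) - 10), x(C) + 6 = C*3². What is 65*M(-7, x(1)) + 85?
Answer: -1280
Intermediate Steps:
x(C) = -6 + 9*C (x(C) = -6 + C*3² = -6 + C*9 = -6 + 9*C)
M(O, k) = -10 + k + 2*O (M(O, k) = O + (-10 + O + k) = -10 + k + 2*O)
65*M(-7, x(1)) + 85 = 65*(-10 + (-6 + 9*1) + 2*(-7)) + 85 = 65*(-10 + (-6 + 9) - 14) + 85 = 65*(-10 + 3 - 14) + 85 = 65*(-21) + 85 = -1365 + 85 = -1280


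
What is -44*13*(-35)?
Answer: 20020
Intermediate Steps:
-44*13*(-35) = -572*(-35) = 20020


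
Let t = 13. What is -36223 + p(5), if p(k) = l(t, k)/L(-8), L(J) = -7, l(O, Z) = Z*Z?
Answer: -253586/7 ≈ -36227.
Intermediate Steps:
l(O, Z) = Z²
p(k) = -k²/7 (p(k) = k²/(-7) = k²*(-⅐) = -k²/7)
-36223 + p(5) = -36223 - ⅐*5² = -36223 - ⅐*25 = -36223 - 25/7 = -253586/7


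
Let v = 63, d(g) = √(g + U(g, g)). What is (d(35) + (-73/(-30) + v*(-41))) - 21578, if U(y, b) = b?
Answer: -724757/30 + √70 ≈ -24150.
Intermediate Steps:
d(g) = √2*√g (d(g) = √(g + g) = √(2*g) = √2*√g)
(d(35) + (-73/(-30) + v*(-41))) - 21578 = (√2*√35 + (-73/(-30) + 63*(-41))) - 21578 = (√70 + (-73*(-1/30) - 2583)) - 21578 = (√70 + (73/30 - 2583)) - 21578 = (√70 - 77417/30) - 21578 = (-77417/30 + √70) - 21578 = -724757/30 + √70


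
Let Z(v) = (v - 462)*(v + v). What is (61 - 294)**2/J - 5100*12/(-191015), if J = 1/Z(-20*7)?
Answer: 349593889561760/38203 ≈ 9.1510e+9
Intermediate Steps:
Z(v) = 2*v*(-462 + v) (Z(v) = (-462 + v)*(2*v) = 2*v*(-462 + v))
J = 1/168560 (J = 1/(2*(-20*7)*(-462 - 20*7)) = 1/(2*(-140)*(-462 - 140)) = 1/(2*(-140)*(-602)) = 1/168560 ≈ 5.9326e-6)
(61 - 294)**2/J - 5100*12/(-191015) = (61 - 294)**2/(1/168560) - 5100*12/(-191015) = (-233)**2*168560 - 61200*(-1/191015) = 54289*168560 + 12240/38203 = 9150953840 + 12240/38203 = 349593889561760/38203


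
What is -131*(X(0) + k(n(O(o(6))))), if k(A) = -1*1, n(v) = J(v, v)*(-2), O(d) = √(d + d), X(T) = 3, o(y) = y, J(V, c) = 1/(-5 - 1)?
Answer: -262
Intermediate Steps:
J(V, c) = -⅙ (J(V, c) = 1/(-6) = -⅙)
O(d) = √2*√d (O(d) = √(2*d) = √2*√d)
n(v) = ⅓ (n(v) = -⅙*(-2) = ⅓)
k(A) = -1
-131*(X(0) + k(n(O(o(6))))) = -131*(3 - 1) = -131*2 = -262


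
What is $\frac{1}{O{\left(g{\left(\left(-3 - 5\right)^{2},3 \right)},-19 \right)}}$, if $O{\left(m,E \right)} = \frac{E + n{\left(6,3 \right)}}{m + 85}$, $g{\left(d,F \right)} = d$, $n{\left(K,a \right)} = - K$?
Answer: $- \frac{149}{25} \approx -5.96$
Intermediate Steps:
$O{\left(m,E \right)} = \frac{-6 + E}{85 + m}$ ($O{\left(m,E \right)} = \frac{E - 6}{m + 85} = \frac{E - 6}{85 + m} = \frac{-6 + E}{85 + m}$)
$\frac{1}{O{\left(g{\left(\left(-3 - 5\right)^{2},3 \right)},-19 \right)}} = \frac{1}{\frac{1}{85 + \left(-3 - 5\right)^{2}} \left(-6 - 19\right)} = \frac{1}{\frac{1}{85 + \left(-8\right)^{2}} \left(-25\right)} = \frac{1}{\frac{1}{85 + 64} \left(-25\right)} = \frac{1}{\frac{1}{149} \left(-25\right)} = \frac{1}{- \frac{25}{149}} = - \frac{149}{25}$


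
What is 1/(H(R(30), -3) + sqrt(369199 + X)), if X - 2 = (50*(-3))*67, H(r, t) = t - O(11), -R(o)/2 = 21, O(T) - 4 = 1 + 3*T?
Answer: 41/357470 + sqrt(359151)/357470 ≈ 0.0017912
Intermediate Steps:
O(T) = 5 + 3*T (O(T) = 4 + (1 + 3*T) = 5 + 3*T)
R(o) = -42 (R(o) = -2*21 = -42)
H(r, t) = -38 + t (H(r, t) = t - (5 + 3*11) = t - (5 + 33) = t - 1*38 = t - 38 = -38 + t)
X = -10048 (X = 2 + (50*(-3))*67 = 2 - 150*67 = 2 - 10050 = -10048)
1/(H(R(30), -3) + sqrt(369199 + X)) = 1/((-38 - 3) + sqrt(369199 - 10048)) = 1/(-41 + sqrt(359151))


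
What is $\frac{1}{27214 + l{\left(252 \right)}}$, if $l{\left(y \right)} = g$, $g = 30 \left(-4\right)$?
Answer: $\frac{1}{27094} \approx 3.6909 \cdot 10^{-5}$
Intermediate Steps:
$g = -120$
$l{\left(y \right)} = -120$
$\frac{1}{27214 + l{\left(252 \right)}} = \frac{1}{27214 - 120} = \frac{1}{27094}$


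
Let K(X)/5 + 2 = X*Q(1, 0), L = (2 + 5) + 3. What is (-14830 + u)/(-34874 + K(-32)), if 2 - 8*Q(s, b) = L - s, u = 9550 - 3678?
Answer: 4479/17372 ≈ 0.25783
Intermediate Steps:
u = 5872
L = 10 (L = 7 + 3 = 10)
Q(s, b) = -1 + s/8 (Q(s, b) = ¼ - (10 - s)/8 = ¼ + (-5/4 + s/8) = -1 + s/8)
K(X) = -10 - 35*X/8 (K(X) = -10 + 5*(X*(-1 + (⅛)*1)) = -10 + 5*(X*(-1 + ⅛)) = -10 + 5*(X*(-7/8)) = -10 + 5*(-7*X/8) = -10 - 35*X/8)
(-14830 + u)/(-34874 + K(-32)) = (-14830 + 5872)/(-34874 + (-10 - 35/8*(-32))) = -8958/(-34874 + (-10 + 140)) = -8958/(-34874 + 130) = -8958/(-34744) = -8958*(-1/34744) = 4479/17372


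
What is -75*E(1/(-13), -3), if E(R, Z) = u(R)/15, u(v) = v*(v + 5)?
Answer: 320/169 ≈ 1.8935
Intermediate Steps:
u(v) = v*(5 + v)
E(R, Z) = R*(5 + R)/15 (E(R, Z) = (R*(5 + R))/15 = (R*(5 + R))*(1/15) = R*(5 + R)/15)
-75*E(1/(-13), -3) = -5*(5 + 1/(-13))/(-13) = -5*(-1)*(5 - 1/13)/13 = -5*(-1)*64/(13*13) = -75*(-64/2535) = 320/169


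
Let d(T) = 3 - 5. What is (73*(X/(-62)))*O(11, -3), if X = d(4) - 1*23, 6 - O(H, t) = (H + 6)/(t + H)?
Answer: 1825/16 ≈ 114.06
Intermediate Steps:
d(T) = -2
O(H, t) = 6 - (6 + H)/(H + t) (O(H, t) = 6 - (H + 6)/(t + H) = 6 - (6 + H)/(H + t))
X = -25 (X = -2 - 1*23 = -2 - 23 = -25)
(73*(X/(-62)))*O(11, -3) = (73*(-25/(-62)))*((-6 + 5*11 + 6*(-3))/(11 - 3)) = (73*(-25*(-1/62)))*((-6 + 55 - 18)/8) = (73*(25/62))*((⅛)*31) = (1825/62)*(31/8) = 1825/16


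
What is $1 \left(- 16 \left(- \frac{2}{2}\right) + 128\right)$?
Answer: $144$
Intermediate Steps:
$1 \left(- 16 \left(- \frac{2}{2}\right) + 128\right) = 1 \left(- 16 \left(\left(-2\right) \frac{1}{2}\right) + 128\right) = 1 \left(\left(-16\right) \left(-1\right) + 128\right) = 1 \left(16 + 128\right) = 1 \cdot 144 = 144$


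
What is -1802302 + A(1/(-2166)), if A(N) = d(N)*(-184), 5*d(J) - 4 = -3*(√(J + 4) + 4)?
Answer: -9010038/5 + 92*√51978/95 ≈ -1.8018e+6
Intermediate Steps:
d(J) = -8/5 - 3*√(4 + J)/5 (d(J) = ⅘ + (-3*(√(J + 4) + 4))/5 = ⅘ + (-3*(√(4 + J) + 4))/5 = ⅘ + (-3*(4 + √(4 + J)))/5 = ⅘ + (-12 - 3*√(4 + J))/5 = ⅘ + (-12/5 - 3*√(4 + J)/5) = -8/5 - 3*√(4 + J)/5)
A(N) = 1472/5 + 552*√(4 + N)/5 (A(N) = (-8/5 - 3*√(4 + N)/5)*(-184) = 1472/5 + 552*√(4 + N)/5)
-1802302 + A(1/(-2166)) = -1802302 + (1472/5 + 552*√(4 + 1/(-2166))/5) = -1802302 + (1472/5 + 552*√(4 - 1/2166)/5) = -1802302 + (1472/5 + 552*√(8663/2166)/5) = -1802302 + (1472/5 + 552*(√51978/114)/5) = -1802302 + (1472/5 + 92*√51978/95) = -9010038/5 + 92*√51978/95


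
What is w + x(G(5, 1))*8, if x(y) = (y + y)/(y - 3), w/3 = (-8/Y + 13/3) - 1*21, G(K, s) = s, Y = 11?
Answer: -662/11 ≈ -60.182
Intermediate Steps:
w = -574/11 (w = 3*((-8/11 + 13/3) - 1*21) = 3*((-8*1/11 + 13*(1/3)) - 21) = 3*((-8/11 + 13/3) - 21) = 3*(119/33 - 21) = 3*(-574/33) = -574/11 ≈ -52.182)
x(y) = 2*y/(-3 + y) (x(y) = (2*y)/(-3 + y) = 2*y/(-3 + y))
w + x(G(5, 1))*8 = -574/11 + (2*1/(-3 + 1))*8 = -574/11 + (2*1/(-2))*8 = -574/11 + (2*1*(-1/2))*8 = -574/11 - 1*8 = -574/11 - 8 = -662/11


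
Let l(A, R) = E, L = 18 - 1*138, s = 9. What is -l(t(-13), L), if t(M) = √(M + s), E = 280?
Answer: -280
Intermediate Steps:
t(M) = √(9 + M) (t(M) = √(M + 9) = √(9 + M))
L = -120 (L = 18 - 138 = -120)
l(A, R) = 280
-l(t(-13), L) = -1*280 = -280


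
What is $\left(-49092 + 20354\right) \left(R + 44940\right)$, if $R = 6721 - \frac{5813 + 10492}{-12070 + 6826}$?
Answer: $- \frac{1297648052447}{874} \approx -1.4847 \cdot 10^{9}$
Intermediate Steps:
$R = \frac{11753743}{1748}$ ($R = 6721 - \frac{16305}{-5244} = 6721 - 16305 \left(- \frac{1}{5244}\right) = 6721 - - \frac{5435}{1748} = 6721 + \frac{5435}{1748} = \frac{11753743}{1748} \approx 6724.1$)
$\left(-49092 + 20354\right) \left(R + 44940\right) = \left(-49092 + 20354\right) \left(\frac{11753743}{1748} + 44940\right) = \left(-28738\right) \frac{90308863}{1748} = - \frac{1297648052447}{874}$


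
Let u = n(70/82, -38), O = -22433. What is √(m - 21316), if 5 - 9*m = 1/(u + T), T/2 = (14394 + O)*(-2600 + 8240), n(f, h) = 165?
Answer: 2*I*√394364293986092414055/272039265 ≈ 146.0*I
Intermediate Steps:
u = 165
T = -90679920 (T = 2*((14394 - 22433)*(-2600 + 8240)) = 2*(-8039*5640) = 2*(-45339960) = -90679920)
m = 453398776/816117795 (m = 5/9 - 1/(9*(165 - 90679920)) = 5/9 - ⅑/(-90679755) = 5/9 - ⅑*(-1/90679755) = 5/9 + 1/816117795 = 453398776/816117795 ≈ 0.55556)
√(m - 21316) = √(453398776/816117795 - 21316) = √(-17395913519444/816117795) = 2*I*√394364293986092414055/272039265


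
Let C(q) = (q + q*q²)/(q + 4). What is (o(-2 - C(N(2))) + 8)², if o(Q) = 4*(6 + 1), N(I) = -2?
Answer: 1296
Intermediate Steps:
C(q) = (q + q³)/(4 + q)
o(Q) = 28 (o(Q) = 4*7 = 28)
(o(-2 - C(N(2))) + 8)² = (28 + 8)² = 36² = 1296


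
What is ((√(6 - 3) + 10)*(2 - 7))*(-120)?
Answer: 6000 + 600*√3 ≈ 7039.2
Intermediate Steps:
((√(6 - 3) + 10)*(2 - 7))*(-120) = ((√3 + 10)*(-5))*(-120) = ((10 + √3)*(-5))*(-120) = (-50 - 5*√3)*(-120) = 6000 + 600*√3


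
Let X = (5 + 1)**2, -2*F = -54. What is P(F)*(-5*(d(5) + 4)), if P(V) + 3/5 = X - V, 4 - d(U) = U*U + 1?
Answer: 756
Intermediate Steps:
d(U) = 3 - U**2 (d(U) = 4 - (U*U + 1) = 4 - (U**2 + 1) = 4 - (1 + U**2) = 4 + (-1 - U**2) = 3 - U**2)
F = 27 (F = -1/2*(-54) = 27)
X = 36 (X = 6**2 = 36)
P(V) = 177/5 - V (P(V) = -3/5 + (36 - V) = 177/5 - V)
P(F)*(-5*(d(5) + 4)) = (177/5 - 1*27)*(-5*((3 - 1*5**2) + 4)) = (177/5 - 27)*(-5*((3 - 1*25) + 4)) = 42*(-5*((3 - 25) + 4))/5 = 42*(-5*(-22 + 4))/5 = 42*(-5*(-18))/5 = (42/5)*90 = 756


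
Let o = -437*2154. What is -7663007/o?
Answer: 7663007/941298 ≈ 8.1409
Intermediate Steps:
o = -941298
-7663007/o = -7663007/(-941298) = -7663007*(-1/941298) = 7663007/941298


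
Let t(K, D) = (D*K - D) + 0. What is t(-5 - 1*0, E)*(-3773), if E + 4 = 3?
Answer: -22638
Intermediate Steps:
E = -1 (E = -4 + 3 = -1)
t(K, D) = -D + D*K (t(K, D) = (-D + D*K) + 0 = -D + D*K)
t(-5 - 1*0, E)*(-3773) = -(-1 + (-5 - 1*0))*(-3773) = -(-1 + (-5 + 0))*(-3773) = -(-1 - 5)*(-3773) = -1*(-6)*(-3773) = 6*(-3773) = -22638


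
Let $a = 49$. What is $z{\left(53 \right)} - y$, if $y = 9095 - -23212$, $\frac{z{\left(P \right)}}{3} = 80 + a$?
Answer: $-31920$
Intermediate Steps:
$z{\left(P \right)} = 387$ ($z{\left(P \right)} = 3 \left(80 + 49\right) = 3 \cdot 129 = 387$)
$y = 32307$ ($y = 9095 + 23212 = 32307$)
$z{\left(53 \right)} - y = 387 - 32307 = -31920$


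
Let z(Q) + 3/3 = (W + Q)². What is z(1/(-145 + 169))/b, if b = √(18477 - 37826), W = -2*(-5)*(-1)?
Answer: -56545*I*√19349/11145024 ≈ -0.70574*I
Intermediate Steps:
W = -10 (W = 10*(-1) = -10)
b = I*√19349 (b = √(-19349) = I*√19349 ≈ 139.1*I)
z(Q) = -1 + (-10 + Q)²
z(1/(-145 + 169))/b = (-1 + (-10 + 1/(-145 + 169))²)/((I*√19349)) = (-1 + (-10 + 1/24)²)*(-I*√19349/19349) = (-1 + (-239/24)²)*(-I*√19349/19349) = (-1 + 57121/576)*(-I*√19349/19349) = 56545*(-I*√19349/19349)/576 = -56545*I*√19349/11145024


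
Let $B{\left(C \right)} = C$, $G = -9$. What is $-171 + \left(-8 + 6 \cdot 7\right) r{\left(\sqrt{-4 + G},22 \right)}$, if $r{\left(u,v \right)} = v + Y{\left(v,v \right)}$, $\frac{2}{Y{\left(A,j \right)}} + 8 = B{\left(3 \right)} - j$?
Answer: $\frac{15511}{27} \approx 574.48$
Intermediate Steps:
$Y{\left(A,j \right)} = \frac{2}{-5 - j}$ ($Y{\left(A,j \right)} = \frac{2}{-8 - \left(-3 + j\right)} = \frac{2}{-5 - j}$)
$r{\left(u,v \right)} = v - \frac{2}{5 + v}$
$-171 + \left(-8 + 6 \cdot 7\right) r{\left(\sqrt{-4 + G},22 \right)} = -171 + \left(-8 + 6 \cdot 7\right) \frac{-2 + 22 \left(5 + 22\right)}{5 + 22} = -171 + \left(-8 + 42\right) \frac{-2 + 22 \cdot 27}{27} = -171 + 34 \frac{-2 + 594}{27} = -171 + 34 \cdot \frac{1}{27} \cdot 592 = -171 + 34 \cdot \frac{592}{27} = -171 + \frac{20128}{27} = \frac{15511}{27}$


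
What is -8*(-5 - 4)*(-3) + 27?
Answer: -189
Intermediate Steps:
-8*(-5 - 4)*(-3) + 27 = -(-72)*(-3) + 27 = -8*27 + 27 = -216 + 27 = -189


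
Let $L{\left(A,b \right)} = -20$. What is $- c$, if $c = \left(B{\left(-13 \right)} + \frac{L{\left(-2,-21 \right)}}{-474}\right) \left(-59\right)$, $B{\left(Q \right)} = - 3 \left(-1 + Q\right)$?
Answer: $\frac{587876}{237} \approx 2480.5$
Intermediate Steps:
$B{\left(Q \right)} = 3 - 3 Q$
$c = - \frac{587876}{237}$ ($c = \left(\left(3 - -39\right) - \frac{20}{-474}\right) \left(-59\right) = \left(\left(3 + 39\right) - - \frac{10}{237}\right) \left(-59\right) = \left(42 + \frac{10}{237}\right) \left(-59\right) = \frac{9964}{237} \left(-59\right) = - \frac{587876}{237} \approx -2480.5$)
$- c = \left(-1\right) \left(- \frac{587876}{237}\right) = \frac{587876}{237}$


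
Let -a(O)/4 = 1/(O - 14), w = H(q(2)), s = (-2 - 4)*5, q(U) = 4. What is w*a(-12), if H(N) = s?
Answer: -60/13 ≈ -4.6154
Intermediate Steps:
s = -30 (s = -6*5 = -30)
H(N) = -30
w = -30
a(O) = -4/(-14 + O) (a(O) = -4/(O - 14) = -4/(-14 + O))
w*a(-12) = -(-120)/(-14 - 12) = -(-120)/(-26) = -(-120)*(-1)/26 = -30*2/13 = -60/13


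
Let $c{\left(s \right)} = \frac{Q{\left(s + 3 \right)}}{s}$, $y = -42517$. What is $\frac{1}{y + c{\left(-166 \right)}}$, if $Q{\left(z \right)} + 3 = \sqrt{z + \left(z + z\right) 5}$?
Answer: $- \frac{585798977}{24906404519277} + \frac{83 i \sqrt{1793}}{24906404519277} \approx -2.352 \cdot 10^{-5} + 1.4111 \cdot 10^{-10} i$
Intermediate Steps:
$Q{\left(z \right)} = -3 + \sqrt{11} \sqrt{z}$ ($Q{\left(z \right)} = -3 + \sqrt{z + \left(z + z\right) 5} = -3 + \sqrt{z + 2 z 5} = -3 + \sqrt{z + 10 z} = -3 + \sqrt{11 z} = -3 + \sqrt{11} \sqrt{z}$)
$c{\left(s \right)} = \frac{-3 + \sqrt{11} \sqrt{3 + s}}{s}$ ($c{\left(s \right)} = \frac{-3 + \sqrt{11} \sqrt{s + 3}}{s} = \frac{-3 + \sqrt{11} \sqrt{3 + s}}{s}$)
$\frac{1}{y + c{\left(-166 \right)}} = \frac{1}{-42517 + \frac{-3 + \sqrt{33 + 11 \left(-166\right)}}{-166}} = \frac{1}{-42517 - \frac{-3 + \sqrt{33 - 1826}}{166}} = \frac{1}{-42517 - \frac{-3 + \sqrt{-1793}}{166}} = \frac{1}{-42517 - \frac{-3 + i \sqrt{1793}}{166}} = \frac{1}{-42517 + \left(\frac{3}{166} - \frac{i \sqrt{1793}}{166}\right)} = \frac{1}{- \frac{7057819}{166} - \frac{i \sqrt{1793}}{166}}$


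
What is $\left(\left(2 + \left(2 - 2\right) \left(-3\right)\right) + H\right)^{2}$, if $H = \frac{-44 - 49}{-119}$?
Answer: $\frac{109561}{14161} \approx 7.7368$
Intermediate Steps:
$H = \frac{93}{119}$ ($H = \left(-93\right) \left(- \frac{1}{119}\right) = \frac{93}{119} \approx 0.78151$)
$\left(\left(2 + \left(2 - 2\right) \left(-3\right)\right) + H\right)^{2} = \left(\left(2 + \left(2 - 2\right) \left(-3\right)\right) + \frac{93}{119}\right)^{2} = \left(\left(2 + 0 \left(-3\right)\right) + \frac{93}{119}\right)^{2} = \left(\left(2 + 0\right) + \frac{93}{119}\right)^{2} = \left(2 + \frac{93}{119}\right)^{2} = \left(\frac{331}{119}\right)^{2} = \frac{109561}{14161}$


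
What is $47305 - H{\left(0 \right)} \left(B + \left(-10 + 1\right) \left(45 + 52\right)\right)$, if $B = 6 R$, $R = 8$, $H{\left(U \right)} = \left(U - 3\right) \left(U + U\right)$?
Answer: $47305$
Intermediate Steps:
$H{\left(U \right)} = 2 U \left(-3 + U\right)$ ($H{\left(U \right)} = \left(-3 + U\right) 2 U = 2 U \left(-3 + U\right)$)
$B = 48$ ($B = 6 \cdot 8 = 48$)
$47305 - H{\left(0 \right)} \left(B + \left(-10 + 1\right) \left(45 + 52\right)\right) = 47305 - 2 \cdot 0 \left(-3 + 0\right) \left(48 + \left(-10 + 1\right) \left(45 + 52\right)\right) = 47305 - 2 \cdot 0 \left(-3\right) \left(48 - 873\right) = 47305 - 0 \left(48 - 873\right) = 47305 - 0 \left(-825\right) = 47305 - 0 = 47305 + 0 = 47305$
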